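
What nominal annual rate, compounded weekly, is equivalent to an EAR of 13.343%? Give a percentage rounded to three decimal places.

12.540%

(1 + r/52)^52 − 1 = 0.13343, so 1 + r/52 = 1.13343^(1/52).
r/52 = 0.002412, so r = 0.125399 = 12.540%.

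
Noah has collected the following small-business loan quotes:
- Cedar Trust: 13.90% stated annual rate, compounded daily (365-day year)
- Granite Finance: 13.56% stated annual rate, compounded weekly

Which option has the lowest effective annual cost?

Granite Finance

Cedar Trust: (1 + 0.1390/365)^365 − 1 = 14.909%
Granite Finance: (1 + 0.1356/52)^52 − 1 = 14.502%
The lowest effective annual rate is Granite Finance at 14.502%.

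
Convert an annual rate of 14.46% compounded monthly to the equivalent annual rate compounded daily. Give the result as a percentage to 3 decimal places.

14.376%

EAR = (1 + 0.1446/12)^12 − 1 = 0.154579.
Solve (1 + r/365)^365 = 1.154579: r/365 = 1.154579^(1/365) − 1 = 0.000394, so r = 0.143764 = 14.376%.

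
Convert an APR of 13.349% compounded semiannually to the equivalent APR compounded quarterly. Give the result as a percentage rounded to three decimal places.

13.133%

EAR = (1 + 0.13349/2)^2 − 1 = 0.137945.
Solve (1 + r/4)^4 = 1.137945: r/4 = 1.137945^(1/4) − 1 = 0.032833, so r = 0.131334 = 13.133%.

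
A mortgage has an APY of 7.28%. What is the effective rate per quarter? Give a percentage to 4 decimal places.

1.7723%

The per-quarter rate i satisfies (1 + i)^4 = 1 + 0.0728.
i = 1.0728^(1/4) − 1 = 0.0177232 = 1.7723%.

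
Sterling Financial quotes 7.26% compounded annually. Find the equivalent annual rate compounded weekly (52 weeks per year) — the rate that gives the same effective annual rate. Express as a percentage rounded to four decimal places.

7.0133%

Compounded annually, EAR = nominal = 0.072600.
Solve (1 + r/52)^52 = 1.072600: r/52 = 1.072600^(1/52) − 1 = 0.001349, so r = 0.070133 = 7.0133%.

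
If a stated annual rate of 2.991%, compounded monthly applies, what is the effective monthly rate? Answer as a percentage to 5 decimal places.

With a nominal annual rate compounded monthly, the periodic rate is the nominal rate divided by 12.
i = 0.02991 / 12 = 0.0024925 = 0.24925%.

0.24925%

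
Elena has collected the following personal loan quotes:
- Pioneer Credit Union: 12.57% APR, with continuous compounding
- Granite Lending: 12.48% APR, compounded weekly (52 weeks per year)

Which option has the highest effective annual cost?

Pioneer Credit Union: e^0.1257 − 1 = 13.394%
Granite Lending: (1 + 0.1248/52)^52 − 1 = 13.275%
The highest effective annual rate is Pioneer Credit Union at 13.394%.

Pioneer Credit Union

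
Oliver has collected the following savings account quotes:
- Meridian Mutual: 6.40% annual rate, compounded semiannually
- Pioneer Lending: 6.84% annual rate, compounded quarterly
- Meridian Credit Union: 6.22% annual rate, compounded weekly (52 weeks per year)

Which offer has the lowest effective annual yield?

Meridian Mutual: (1 + 0.0640/2)^2 − 1 = 6.502%
Pioneer Lending: (1 + 0.0684/4)^4 − 1 = 7.017%
Meridian Credit Union: (1 + 0.0622/52)^52 − 1 = 6.414%
The lowest effective annual rate is Meridian Credit Union at 6.414%.

Meridian Credit Union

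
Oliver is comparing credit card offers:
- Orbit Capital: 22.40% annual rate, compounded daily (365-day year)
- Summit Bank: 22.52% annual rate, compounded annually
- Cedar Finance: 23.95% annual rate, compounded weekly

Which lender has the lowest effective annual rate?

Orbit Capital: (1 + 0.2240/365)^365 − 1 = 25.099%
Summit Bank: compounded annually, EAR = 22.520%
Cedar Finance: (1 + 0.2395/52)^52 − 1 = 26.992%
The lowest effective annual rate is Summit Bank at 22.520%.

Summit Bank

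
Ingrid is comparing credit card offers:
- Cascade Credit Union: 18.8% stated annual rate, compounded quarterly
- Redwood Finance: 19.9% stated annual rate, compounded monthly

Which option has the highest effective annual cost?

Cascade Credit Union: (1 + 0.188/4)^4 − 1 = 20.167%
Redwood Finance: (1 + 0.199/12)^12 − 1 = 21.819%
The highest effective annual rate is Redwood Finance at 21.819%.

Redwood Finance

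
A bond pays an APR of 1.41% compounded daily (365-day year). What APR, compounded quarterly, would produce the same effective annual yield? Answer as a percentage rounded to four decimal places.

EAR = (1 + 0.0141/365)^365 − 1 = 0.014200.
Solve (1 + r/4)^4 = 1.014200: r/4 = 1.014200^(1/4) − 1 = 0.003531, so r = 0.014125 = 1.4125%.

1.4125%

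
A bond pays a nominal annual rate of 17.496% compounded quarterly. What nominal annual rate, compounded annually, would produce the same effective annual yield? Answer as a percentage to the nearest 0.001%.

18.678%

EAR = (1 + 0.17496/4)^4 − 1 = 0.186778.
Compounded annually, the equivalent nominal rate is the EAR itself: 18.678%.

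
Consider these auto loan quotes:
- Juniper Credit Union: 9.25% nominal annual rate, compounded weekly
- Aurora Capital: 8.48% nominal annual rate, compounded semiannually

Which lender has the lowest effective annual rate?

Aurora Capital

Juniper Credit Union: (1 + 0.0925/52)^52 − 1 = 9.682%
Aurora Capital: (1 + 0.0848/2)^2 − 1 = 8.660%
The lowest effective annual rate is Aurora Capital at 8.660%.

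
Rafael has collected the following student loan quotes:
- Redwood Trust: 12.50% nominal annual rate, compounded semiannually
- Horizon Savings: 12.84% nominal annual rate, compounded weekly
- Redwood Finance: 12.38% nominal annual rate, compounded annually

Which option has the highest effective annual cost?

Redwood Trust: (1 + 0.1250/2)^2 − 1 = 12.891%
Horizon Savings: (1 + 0.1284/52)^52 − 1 = 13.683%
Redwood Finance: compounded annually, EAR = 12.380%
The highest effective annual rate is Horizon Savings at 13.683%.

Horizon Savings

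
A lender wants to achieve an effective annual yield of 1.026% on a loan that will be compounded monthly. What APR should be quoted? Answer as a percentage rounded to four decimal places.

1.0212%

(1 + r/12)^12 − 1 = 0.01026, so 1 + r/12 = 1.01026^(1/12).
r/12 = 0.000851, so r = 0.010212 = 1.0212%.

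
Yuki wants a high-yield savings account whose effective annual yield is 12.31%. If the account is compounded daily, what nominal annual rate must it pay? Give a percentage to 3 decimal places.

11.611%

(1 + r/365)^365 − 1 = 0.1231, so 1 + r/365 = 1.1231^(1/365).
r/365 = 0.000318, so r = 0.116111 = 11.611%.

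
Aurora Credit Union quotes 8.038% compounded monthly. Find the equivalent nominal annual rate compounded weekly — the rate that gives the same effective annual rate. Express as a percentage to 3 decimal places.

EAR = (1 + 0.08038/12)^12 − 1 = 0.083408.
Solve (1 + r/52)^52 = 1.083408: r/52 = 1.083408^(1/52) − 1 = 0.001542, so r = 0.080174 = 8.017%.

8.017%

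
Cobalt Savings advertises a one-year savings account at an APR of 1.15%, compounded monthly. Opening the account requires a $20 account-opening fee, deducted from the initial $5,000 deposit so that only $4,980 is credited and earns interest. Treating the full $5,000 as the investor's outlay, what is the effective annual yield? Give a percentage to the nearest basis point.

Value after one year: 4,980 × (1 + 0.0115/12)^12 = 4,980 × 1.011561 = $5,037.57.
Effective yield on the $5,000 outlay: 5,037.57 / 5,000 − 1 = 0.007515 = 0.75%.

0.75%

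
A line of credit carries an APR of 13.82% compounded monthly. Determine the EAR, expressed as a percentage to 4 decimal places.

14.7299%

EAR = (1 + 0.1382/12)^12 − 1.
= 1.147299 − 1 = 14.7299%.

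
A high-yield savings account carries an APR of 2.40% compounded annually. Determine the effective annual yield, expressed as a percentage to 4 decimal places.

2.4000%

Annual compounding means the effective rate equals the nominal rate: 2.4000%.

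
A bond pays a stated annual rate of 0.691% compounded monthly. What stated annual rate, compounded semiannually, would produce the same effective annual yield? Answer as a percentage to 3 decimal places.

EAR = (1 + 0.00691/12)^12 − 1 = 0.006932.
Solve (1 + r/2)^2 = 1.006932: r/2 = 1.006932^(1/2) − 1 = 0.003460, so r = 0.006920 = 0.692%.

0.692%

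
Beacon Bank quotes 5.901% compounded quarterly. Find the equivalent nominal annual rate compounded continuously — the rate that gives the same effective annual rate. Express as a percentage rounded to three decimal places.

EAR = (1 + 0.05901/4)^4 − 1 = 0.060329.
Equivalent continuous rate: r = ln(1 + 0.060329) = 0.058579 = 5.858%.

5.858%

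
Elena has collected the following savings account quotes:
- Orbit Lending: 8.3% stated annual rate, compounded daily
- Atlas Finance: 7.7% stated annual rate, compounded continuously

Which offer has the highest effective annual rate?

Orbit Lending: (1 + 0.083/365)^365 − 1 = 8.653%
Atlas Finance: e^0.077 − 1 = 8.004%
The highest effective annual rate is Orbit Lending at 8.653%.

Orbit Lending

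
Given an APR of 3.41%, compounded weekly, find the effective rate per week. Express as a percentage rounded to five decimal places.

With a nominal annual rate compounded weekly, the periodic rate is the nominal rate divided by 52.
i = 0.0341 / 52 = 0.0006558 = 0.06558%.

0.06558%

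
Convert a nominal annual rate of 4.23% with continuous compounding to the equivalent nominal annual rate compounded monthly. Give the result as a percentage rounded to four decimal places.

4.2375%

EAR under continuous compounding: e^0.0423 − 1 = 0.043207.
Solve (1 + r/12)^12 = 1.043207: r/12 = 1.043207^(1/12) − 1 = 0.003531, so r = 0.042375 = 4.2375%.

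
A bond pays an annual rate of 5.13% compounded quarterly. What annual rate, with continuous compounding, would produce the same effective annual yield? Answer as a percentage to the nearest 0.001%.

5.097%

EAR = (1 + 0.0513/4)^4 − 1 = 0.052295.
Equivalent continuous rate: r = ln(1 + 0.052295) = 0.050974 = 5.097%.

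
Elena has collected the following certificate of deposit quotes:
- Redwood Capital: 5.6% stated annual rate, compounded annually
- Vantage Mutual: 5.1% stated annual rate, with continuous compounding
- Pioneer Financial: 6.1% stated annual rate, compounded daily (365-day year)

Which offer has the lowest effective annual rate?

Redwood Capital: compounded annually, EAR = 5.600%
Vantage Mutual: e^0.051 − 1 = 5.232%
Pioneer Financial: (1 + 0.061/365)^365 − 1 = 6.289%
The lowest effective annual rate is Vantage Mutual at 5.232%.

Vantage Mutual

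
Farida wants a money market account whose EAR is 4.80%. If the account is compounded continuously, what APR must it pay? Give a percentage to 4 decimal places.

Continuous: nominal r satisfies e^r − 1 = 0.0480.
r = ln(1 + 0.0480) = ln(1.0480) = 0.046884 = 4.6884%.

4.6884%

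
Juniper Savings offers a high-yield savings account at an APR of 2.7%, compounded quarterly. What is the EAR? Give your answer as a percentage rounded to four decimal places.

2.7275%

EAR = (1 + 0.027/4)^4 − 1.
= 1.027275 − 1 = 2.7275%.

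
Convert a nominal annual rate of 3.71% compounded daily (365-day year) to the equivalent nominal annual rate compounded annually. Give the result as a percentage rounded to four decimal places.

3.7795%

EAR = (1 + 0.0371/365)^365 − 1 = 0.037795.
Compounded annually, the equivalent nominal rate is the EAR itself: 3.7795%.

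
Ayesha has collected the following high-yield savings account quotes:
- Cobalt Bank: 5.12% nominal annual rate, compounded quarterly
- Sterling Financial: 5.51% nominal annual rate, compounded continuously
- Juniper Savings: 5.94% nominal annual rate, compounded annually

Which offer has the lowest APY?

Cobalt Bank

Cobalt Bank: (1 + 0.0512/4)^4 − 1 = 5.219%
Sterling Financial: e^0.0551 − 1 = 5.665%
Juniper Savings: compounded annually, EAR = 5.940%
The lowest effective annual rate is Cobalt Bank at 5.219%.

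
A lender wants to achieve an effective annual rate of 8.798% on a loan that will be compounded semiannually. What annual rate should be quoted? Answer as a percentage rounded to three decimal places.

(1 + r/2)^2 − 1 = 0.08798, so 1 + r/2 = 1.08798^(1/2).
r/2 = 0.043063, so r = 0.086126 = 8.613%.

8.613%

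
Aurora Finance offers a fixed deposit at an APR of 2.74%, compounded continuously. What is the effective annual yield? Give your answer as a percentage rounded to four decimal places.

2.7779%

With continuous compounding, EAR = e^0.0274 − 1.
e^0.0274 = 1.027779, so EAR = 0.027779 = 2.7779%.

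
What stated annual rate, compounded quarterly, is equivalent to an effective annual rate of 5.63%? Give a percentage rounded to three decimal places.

5.515%

(1 + r/4)^4 − 1 = 0.0563, so 1 + r/4 = 1.0563^(1/4).
r/4 = 0.013787, so r = 0.055149 = 5.515%.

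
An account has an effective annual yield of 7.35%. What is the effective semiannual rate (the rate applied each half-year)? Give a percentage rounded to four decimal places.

3.6098%

The per-half-year rate i satisfies (1 + i)^2 = 1 + 0.0735.
i = 1.0735^(1/2) − 1 = 0.0360985 = 3.6098%.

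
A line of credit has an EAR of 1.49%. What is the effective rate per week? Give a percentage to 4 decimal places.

The per-week rate i satisfies (1 + i)^52 = 1 + 0.0149.
i = 1.0149^(1/52) − 1 = 0.0002845 = 0.0284%.

0.0284%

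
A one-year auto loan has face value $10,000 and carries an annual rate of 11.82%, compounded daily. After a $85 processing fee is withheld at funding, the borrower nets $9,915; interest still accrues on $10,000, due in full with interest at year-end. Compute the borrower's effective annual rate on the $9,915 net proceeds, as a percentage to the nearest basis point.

Amount owed after one year: 10,000 × (1 + 0.1182/365)^365 = 10,000 × 1.125448 = $11,254.48.
Effective rate on net proceeds: 11,254.48 / 9,915 − 1 = 0.135096 = 13.51%.

13.51%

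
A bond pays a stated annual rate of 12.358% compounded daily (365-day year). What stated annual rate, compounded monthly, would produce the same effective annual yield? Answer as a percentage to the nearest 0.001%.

EAR = (1 + 0.12358/365)^365 − 1 = 0.131517.
Solve (1 + r/12)^12 = 1.131517: r/12 = 1.131517^(1/12) − 1 = 0.010350, so r = 0.124197 = 12.420%.

12.420%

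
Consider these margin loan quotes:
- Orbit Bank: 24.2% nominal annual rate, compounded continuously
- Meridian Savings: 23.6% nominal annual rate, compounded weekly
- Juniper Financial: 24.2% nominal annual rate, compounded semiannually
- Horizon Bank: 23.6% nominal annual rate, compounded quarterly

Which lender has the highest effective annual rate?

Orbit Bank: e^0.242 − 1 = 27.379%
Meridian Savings: (1 + 0.236/52)^52 − 1 = 26.550%
Juniper Financial: (1 + 0.242/2)^2 − 1 = 25.664%
Horizon Bank: (1 + 0.236/4)^4 − 1 = 25.772%
The highest effective annual rate is Orbit Bank at 27.379%.

Orbit Bank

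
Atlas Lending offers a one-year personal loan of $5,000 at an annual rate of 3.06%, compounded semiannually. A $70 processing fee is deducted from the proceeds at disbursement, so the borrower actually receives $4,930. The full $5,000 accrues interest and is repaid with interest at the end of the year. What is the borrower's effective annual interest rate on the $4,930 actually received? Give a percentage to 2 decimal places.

4.55%

Amount owed after one year: 5,000 × (1 + 0.0306/2)^2 = 5,000 × 1.030834 = $5,154.17.
Effective rate on net proceeds: 5,154.17 / 4,930 − 1 = 0.045471 = 4.55%.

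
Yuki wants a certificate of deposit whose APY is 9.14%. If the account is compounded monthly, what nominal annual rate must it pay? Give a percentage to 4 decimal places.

(1 + r/12)^12 − 1 = 0.0914, so 1 + r/12 = 1.0914^(1/12).
r/12 = 0.007315, so r = 0.087781 = 8.7781%.

8.7781%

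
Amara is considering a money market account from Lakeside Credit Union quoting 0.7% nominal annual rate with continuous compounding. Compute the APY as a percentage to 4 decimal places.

With continuous compounding, EAR = e^0.007 − 1.
e^0.007 = 1.007025, so EAR = 0.007025 = 0.7025%.

0.7025%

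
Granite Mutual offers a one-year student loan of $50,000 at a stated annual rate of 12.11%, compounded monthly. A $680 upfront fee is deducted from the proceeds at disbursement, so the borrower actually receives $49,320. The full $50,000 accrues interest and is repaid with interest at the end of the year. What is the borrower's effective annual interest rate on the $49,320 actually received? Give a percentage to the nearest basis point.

14.36%

Amount owed after one year: 50,000 × (1 + 0.1211/12)^12 = 50,000 × 1.128053 = $56,402.64.
Effective rate on net proceeds: 56,402.64 / 49,320 − 1 = 0.143606 = 14.36%.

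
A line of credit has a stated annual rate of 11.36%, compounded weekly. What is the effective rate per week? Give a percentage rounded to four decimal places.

With a nominal annual rate compounded weekly, the periodic rate is the nominal rate divided by 52.
i = 0.1136 / 52 = 0.0021846 = 0.2185%.

0.2185%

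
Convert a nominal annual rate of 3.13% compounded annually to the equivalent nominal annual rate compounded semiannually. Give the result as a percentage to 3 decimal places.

Compounded annually, EAR = nominal = 0.031300.
Solve (1 + r/2)^2 = 1.031300: r/2 = 1.031300^(1/2) − 1 = 0.015529, so r = 0.031059 = 3.106%.

3.106%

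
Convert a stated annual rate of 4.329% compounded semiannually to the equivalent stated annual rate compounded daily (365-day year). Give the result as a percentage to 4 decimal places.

4.2831%

EAR = (1 + 0.04329/2)^2 − 1 = 0.043759.
Solve (1 + r/365)^365 = 1.043759: r/365 = 1.043759^(1/365) − 1 = 0.000117, so r = 0.042831 = 4.2831%.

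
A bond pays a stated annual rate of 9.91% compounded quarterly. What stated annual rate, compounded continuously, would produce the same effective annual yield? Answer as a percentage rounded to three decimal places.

9.789%

EAR = (1 + 0.0991/4)^4 − 1 = 0.102844.
Equivalent continuous rate: r = ln(1 + 0.102844) = 0.097892 = 9.789%.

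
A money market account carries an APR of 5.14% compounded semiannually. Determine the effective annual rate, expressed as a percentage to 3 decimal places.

EAR = (1 + 0.0514/2)^2 − 1.
= (1 + 0.025700)^2 − 1 = 1.052060 − 1 = 5.206%.

5.206%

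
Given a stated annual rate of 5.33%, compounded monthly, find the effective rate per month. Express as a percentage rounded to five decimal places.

With a nominal annual rate compounded monthly, the periodic rate is the nominal rate divided by 12.
i = 0.0533 / 12 = 0.0044417 = 0.44417%.

0.44417%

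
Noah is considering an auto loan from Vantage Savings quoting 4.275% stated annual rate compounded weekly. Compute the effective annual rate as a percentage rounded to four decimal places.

4.3659%

EAR = (1 + 0.04275/52)^52 − 1.
= (1 + 0.000822)^52 − 1 = 1.043659 − 1 = 4.3659%.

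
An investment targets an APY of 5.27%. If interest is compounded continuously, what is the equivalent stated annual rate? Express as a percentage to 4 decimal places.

Continuous: nominal r satisfies e^r − 1 = 0.0527.
r = ln(1 + 0.0527) = ln(1.0527) = 0.051358 = 5.1358%.

5.1358%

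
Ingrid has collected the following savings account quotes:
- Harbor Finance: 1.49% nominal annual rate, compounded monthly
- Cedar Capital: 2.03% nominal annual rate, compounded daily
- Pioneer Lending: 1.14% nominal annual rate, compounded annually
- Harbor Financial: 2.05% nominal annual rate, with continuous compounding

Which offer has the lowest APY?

Pioneer Lending

Harbor Finance: (1 + 0.0149/12)^12 − 1 = 1.500%
Cedar Capital: (1 + 0.0203/365)^365 − 1 = 2.051%
Pioneer Lending: compounded annually, EAR = 1.140%
Harbor Financial: e^0.0205 − 1 = 2.071%
The lowest effective annual rate is Pioneer Lending at 1.140%.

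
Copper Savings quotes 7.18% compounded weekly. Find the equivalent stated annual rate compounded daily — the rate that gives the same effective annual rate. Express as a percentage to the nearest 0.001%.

7.176%

EAR = (1 + 0.0718/52)^52 − 1 = 0.074387.
Solve (1 + r/365)^365 = 1.074387: r/365 = 1.074387^(1/365) − 1 = 0.000197, so r = 0.071758 = 7.176%.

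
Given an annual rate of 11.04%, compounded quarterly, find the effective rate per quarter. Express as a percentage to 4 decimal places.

2.7600%

With a nominal annual rate compounded quarterly, the periodic rate is the nominal rate divided by 4.
i = 0.1104 / 4 = 0.0276000 = 2.7600%.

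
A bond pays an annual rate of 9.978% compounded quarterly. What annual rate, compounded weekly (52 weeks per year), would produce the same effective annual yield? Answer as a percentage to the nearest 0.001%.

9.865%

EAR = (1 + 0.09978/4)^4 − 1 = 0.103576.
Solve (1 + r/52)^52 = 1.103576: r/52 = 1.103576^(1/52) − 1 = 0.001897, so r = 0.098649 = 9.865%.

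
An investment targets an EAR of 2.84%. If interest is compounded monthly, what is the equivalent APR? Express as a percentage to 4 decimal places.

2.8037%

(1 + r/12)^12 − 1 = 0.0284, so 1 + r/12 = 1.0284^(1/12).
r/12 = 0.002336, so r = 0.028037 = 2.8037%.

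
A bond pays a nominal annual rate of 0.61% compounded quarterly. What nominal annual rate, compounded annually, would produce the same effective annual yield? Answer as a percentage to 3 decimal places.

EAR = (1 + 0.0061/4)^4 − 1 = 0.006114.
Compounded annually, the equivalent nominal rate is the EAR itself: 0.611%.

0.611%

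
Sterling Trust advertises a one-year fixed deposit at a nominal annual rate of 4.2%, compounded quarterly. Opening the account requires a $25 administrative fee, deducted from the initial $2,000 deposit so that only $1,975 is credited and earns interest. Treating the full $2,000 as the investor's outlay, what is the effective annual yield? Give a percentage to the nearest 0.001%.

Value after one year: 1,975 × (1 + 0.042/4)^4 = 1,975 × 1.042666 = $2,059.27.
Effective yield on the $2,000 outlay: 2,059.27 / 2,000 − 1 = 0.029633 = 2.963%.

2.963%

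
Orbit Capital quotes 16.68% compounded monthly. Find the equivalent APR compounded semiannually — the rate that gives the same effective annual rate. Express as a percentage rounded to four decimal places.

17.2705%

EAR = (1 + 0.1668/12)^12 − 1 = 0.180162.
Solve (1 + r/2)^2 = 1.180162: r/2 = 1.180162^(1/2) − 1 = 0.086352, so r = 0.172705 = 17.2705%.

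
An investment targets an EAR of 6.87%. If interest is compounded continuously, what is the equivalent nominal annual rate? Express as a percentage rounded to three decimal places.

6.644%

Continuous: nominal r satisfies e^r − 1 = 0.0687.
r = ln(1 + 0.0687) = ln(1.0687) = 0.066443 = 6.644%.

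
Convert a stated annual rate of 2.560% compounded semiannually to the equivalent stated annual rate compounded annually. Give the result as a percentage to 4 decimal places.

EAR = (1 + 0.02560/2)^2 − 1 = 0.025764.
Compounded annually, the equivalent nominal rate is the EAR itself: 2.5764%.

2.5764%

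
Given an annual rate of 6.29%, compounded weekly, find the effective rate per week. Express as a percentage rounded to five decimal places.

0.12096%

With a nominal annual rate compounded weekly, the periodic rate is the nominal rate divided by 52.
i = 0.0629 / 52 = 0.0012096 = 0.12096%.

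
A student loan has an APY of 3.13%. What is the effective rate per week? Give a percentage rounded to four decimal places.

The per-week rate i satisfies (1 + i)^52 = 1 + 0.0313.
i = 1.0313^(1/52) − 1 = 0.0005929 = 0.0593%.

0.0593%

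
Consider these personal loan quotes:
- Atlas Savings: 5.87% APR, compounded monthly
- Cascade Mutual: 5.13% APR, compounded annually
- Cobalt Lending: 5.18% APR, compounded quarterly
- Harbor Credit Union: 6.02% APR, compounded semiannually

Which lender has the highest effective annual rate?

Harbor Credit Union

Atlas Savings: (1 + 0.0587/12)^12 − 1 = 6.031%
Cascade Mutual: compounded annually, EAR = 5.130%
Cobalt Lending: (1 + 0.0518/4)^4 − 1 = 5.281%
Harbor Credit Union: (1 + 0.0602/2)^2 − 1 = 6.111%
The highest effective annual rate is Harbor Credit Union at 6.111%.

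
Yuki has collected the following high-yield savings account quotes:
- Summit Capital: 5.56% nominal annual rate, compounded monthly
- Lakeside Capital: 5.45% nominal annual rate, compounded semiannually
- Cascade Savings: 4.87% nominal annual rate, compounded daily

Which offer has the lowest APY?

Summit Capital: (1 + 0.0556/12)^12 − 1 = 5.704%
Lakeside Capital: (1 + 0.0545/2)^2 − 1 = 5.524%
Cascade Savings: (1 + 0.0487/365)^365 − 1 = 4.990%
The lowest effective annual rate is Cascade Savings at 4.990%.

Cascade Savings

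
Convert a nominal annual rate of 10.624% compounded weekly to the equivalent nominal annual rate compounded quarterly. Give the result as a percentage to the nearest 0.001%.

10.755%

EAR = (1 + 0.10624/52)^52 − 1 = 0.111968.
Solve (1 + r/4)^4 = 1.111968: r/4 = 1.111968^(1/4) − 1 = 0.026888, so r = 0.107552 = 10.755%.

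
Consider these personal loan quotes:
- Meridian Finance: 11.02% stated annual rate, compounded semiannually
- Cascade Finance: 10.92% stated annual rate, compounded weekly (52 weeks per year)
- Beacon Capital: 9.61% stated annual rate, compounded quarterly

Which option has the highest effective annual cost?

Cascade Finance

Meridian Finance: (1 + 0.1102/2)^2 − 1 = 11.324%
Cascade Finance: (1 + 0.1092/52)^52 − 1 = 11.526%
Beacon Capital: (1 + 0.0961/4)^4 − 1 = 9.962%
The highest effective annual rate is Cascade Finance at 11.526%.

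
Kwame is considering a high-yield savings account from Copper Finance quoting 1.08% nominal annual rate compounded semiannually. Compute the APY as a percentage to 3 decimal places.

EAR = (1 + 0.0108/2)^2 − 1.
= 1.010829 − 1 = 1.083%.

1.083%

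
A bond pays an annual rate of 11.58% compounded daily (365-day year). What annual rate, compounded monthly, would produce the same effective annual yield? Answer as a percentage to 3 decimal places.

EAR = (1 + 0.1158/365)^365 − 1 = 0.122751.
Solve (1 + r/12)^12 = 1.122751: r/12 = 1.122751^(1/12) − 1 = 0.009695, so r = 0.116342 = 11.634%.

11.634%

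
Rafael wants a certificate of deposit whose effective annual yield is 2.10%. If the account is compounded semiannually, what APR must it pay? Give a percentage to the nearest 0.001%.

(1 + r/2)^2 − 1 = 0.0210, so 1 + r/2 = 1.0210^(1/2).
r/2 = 0.010445, so r = 0.020891 = 2.089%.

2.089%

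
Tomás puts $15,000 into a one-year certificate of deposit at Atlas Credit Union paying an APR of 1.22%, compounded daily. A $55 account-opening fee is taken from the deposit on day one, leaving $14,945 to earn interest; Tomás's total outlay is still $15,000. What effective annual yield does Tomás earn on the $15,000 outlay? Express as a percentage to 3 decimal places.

0.856%

Value after one year: 14,945 × (1 + 0.0122/365)^365 = 14,945 × 1.012275 = $15,128.44.
Effective yield on the $15,000 outlay: 15,128.44 / 15,000 − 1 = 0.008563 = 0.856%.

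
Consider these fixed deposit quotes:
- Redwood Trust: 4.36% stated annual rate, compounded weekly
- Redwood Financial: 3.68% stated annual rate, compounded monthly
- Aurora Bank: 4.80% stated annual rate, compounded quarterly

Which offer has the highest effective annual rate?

Aurora Bank

Redwood Trust: (1 + 0.0436/52)^52 − 1 = 4.455%
Redwood Financial: (1 + 0.0368/12)^12 − 1 = 3.743%
Aurora Bank: (1 + 0.0480/4)^4 − 1 = 4.887%
The highest effective annual rate is Aurora Bank at 4.887%.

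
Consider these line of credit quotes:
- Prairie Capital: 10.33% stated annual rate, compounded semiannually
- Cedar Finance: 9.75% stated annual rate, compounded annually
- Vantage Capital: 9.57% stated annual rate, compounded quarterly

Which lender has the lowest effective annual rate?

Cedar Finance

Prairie Capital: (1 + 0.1033/2)^2 − 1 = 10.597%
Cedar Finance: compounded annually, EAR = 9.750%
Vantage Capital: (1 + 0.0957/4)^4 − 1 = 9.919%
The lowest effective annual rate is Cedar Finance at 9.750%.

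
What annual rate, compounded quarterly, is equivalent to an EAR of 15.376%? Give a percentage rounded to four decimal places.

(1 + r/4)^4 − 1 = 0.15376, so 1 + r/4 = 1.15376^(1/4).
r/4 = 0.036403, so r = 0.145614 = 14.5614%.

14.5614%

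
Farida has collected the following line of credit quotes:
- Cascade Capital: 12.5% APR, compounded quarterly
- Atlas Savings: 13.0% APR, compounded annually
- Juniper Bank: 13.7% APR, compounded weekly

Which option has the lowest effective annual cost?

Cascade Capital: (1 + 0.125/4)^4 − 1 = 13.098%
Atlas Savings: compounded annually, EAR = 13.000%
Juniper Bank: (1 + 0.137/52)^52 − 1 = 14.662%
The lowest effective annual rate is Atlas Savings at 13.000%.

Atlas Savings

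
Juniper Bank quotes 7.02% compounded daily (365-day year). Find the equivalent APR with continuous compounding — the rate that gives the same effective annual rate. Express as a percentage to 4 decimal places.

7.0193%

EAR = (1 + 0.0702/365)^365 − 1 = 0.072715.
Equivalent continuous rate: r = ln(1 + 0.072715) = 0.070193 = 7.0193%.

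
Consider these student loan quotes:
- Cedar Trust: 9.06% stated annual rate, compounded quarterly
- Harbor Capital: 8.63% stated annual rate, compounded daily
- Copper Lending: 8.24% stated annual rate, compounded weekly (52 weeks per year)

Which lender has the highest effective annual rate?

Cedar Trust: (1 + 0.0906/4)^4 − 1 = 9.372%
Harbor Capital: (1 + 0.0863/365)^365 − 1 = 9.012%
Copper Lending: (1 + 0.0824/52)^52 − 1 = 8.582%
The highest effective annual rate is Cedar Trust at 9.372%.

Cedar Trust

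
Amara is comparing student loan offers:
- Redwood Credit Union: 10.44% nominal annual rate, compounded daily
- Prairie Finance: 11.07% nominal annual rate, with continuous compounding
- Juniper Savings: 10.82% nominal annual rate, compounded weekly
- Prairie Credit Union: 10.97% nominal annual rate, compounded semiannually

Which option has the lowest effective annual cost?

Redwood Credit Union

Redwood Credit Union: (1 + 0.1044/365)^365 − 1 = 11.003%
Prairie Finance: e^0.1107 − 1 = 11.706%
Juniper Savings: (1 + 0.1082/52)^52 − 1 = 11.415%
Prairie Credit Union: (1 + 0.1097/2)^2 − 1 = 11.271%
The lowest effective annual rate is Redwood Credit Union at 11.003%.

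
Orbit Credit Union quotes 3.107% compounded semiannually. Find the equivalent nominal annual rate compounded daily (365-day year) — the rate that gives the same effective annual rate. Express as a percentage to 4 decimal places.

3.0832%

EAR = (1 + 0.03107/2)^2 − 1 = 0.031311.
Solve (1 + r/365)^365 = 1.031311: r/365 = 1.031311^(1/365) − 1 = 0.000084, so r = 0.030832 = 3.0832%.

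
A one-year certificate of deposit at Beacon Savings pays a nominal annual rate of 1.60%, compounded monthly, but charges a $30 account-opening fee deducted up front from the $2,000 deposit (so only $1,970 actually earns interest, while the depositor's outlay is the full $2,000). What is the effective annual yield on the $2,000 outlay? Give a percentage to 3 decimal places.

0.088%

Value after one year: 1,970 × (1 + 0.0160/12)^12 = 1,970 × 1.016118 = $2,001.75.
Effective yield on the $2,000 outlay: 2,001.75 / 2,000 − 1 = 0.000876 = 0.088%.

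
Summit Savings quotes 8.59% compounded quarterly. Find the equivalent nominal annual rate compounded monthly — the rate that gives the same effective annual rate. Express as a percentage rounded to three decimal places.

8.529%

EAR = (1 + 0.0859/4)^4 − 1 = 0.088707.
Solve (1 + r/12)^12 = 1.088707: r/12 = 1.088707^(1/12) − 1 = 0.007108, so r = 0.085292 = 8.529%.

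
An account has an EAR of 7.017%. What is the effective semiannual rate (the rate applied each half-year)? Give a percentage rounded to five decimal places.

The per-half-year rate i satisfies (1 + i)^2 = 1 + 0.07017.
i = 1.07017^(1/2) − 1 = 0.0344902 = 3.44902%.

3.44902%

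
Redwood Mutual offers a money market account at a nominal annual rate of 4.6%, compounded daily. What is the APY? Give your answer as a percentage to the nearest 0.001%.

4.707%

EAR = (1 + 0.046/365)^365 − 1.
= (1 + 0.000126)^365 − 1 = 1.047071 − 1 = 4.707%.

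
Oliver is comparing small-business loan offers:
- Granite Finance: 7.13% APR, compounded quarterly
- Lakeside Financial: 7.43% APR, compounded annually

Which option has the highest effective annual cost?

Lakeside Financial

Granite Finance: (1 + 0.0713/4)^4 − 1 = 7.323%
Lakeside Financial: compounded annually, EAR = 7.430%
The highest effective annual rate is Lakeside Financial at 7.430%.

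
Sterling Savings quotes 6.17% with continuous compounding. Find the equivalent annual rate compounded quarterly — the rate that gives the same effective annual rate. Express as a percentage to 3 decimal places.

EAR under continuous compounding: e^0.0617 − 1 = 0.063643.
Solve (1 + r/4)^4 = 1.063643: r/4 = 1.063643^(1/4) − 1 = 0.015545, so r = 0.062178 = 6.218%.

6.218%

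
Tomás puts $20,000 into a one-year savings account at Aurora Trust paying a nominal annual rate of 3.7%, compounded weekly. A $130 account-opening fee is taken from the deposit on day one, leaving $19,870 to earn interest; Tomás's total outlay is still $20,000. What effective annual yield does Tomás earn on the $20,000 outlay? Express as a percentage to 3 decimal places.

3.093%

Value after one year: 19,870 × (1 + 0.037/52)^52 = 19,870 × 1.037679 = $20,618.69.
Effective yield on the $20,000 outlay: 20,618.69 / 20,000 − 1 = 0.030934 = 3.093%.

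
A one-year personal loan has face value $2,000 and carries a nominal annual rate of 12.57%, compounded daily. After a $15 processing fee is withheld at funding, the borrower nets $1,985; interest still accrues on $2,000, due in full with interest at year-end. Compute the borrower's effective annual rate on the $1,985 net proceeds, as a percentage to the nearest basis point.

14.25%

Amount owed after one year: 2,000 × (1 + 0.1257/365)^365 = 2,000 × 1.133917 = $2,267.83.
Effective rate on net proceeds: 2,267.83 / 1,985 − 1 = 0.142486 = 14.25%.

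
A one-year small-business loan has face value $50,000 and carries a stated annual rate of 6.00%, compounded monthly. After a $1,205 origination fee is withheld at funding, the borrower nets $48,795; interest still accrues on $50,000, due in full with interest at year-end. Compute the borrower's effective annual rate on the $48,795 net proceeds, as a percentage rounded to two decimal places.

8.79%

Amount owed after one year: 50,000 × (1 + 0.0600/12)^12 = 50,000 × 1.061678 = $53,083.89.
Effective rate on net proceeds: 53,083.89 / 48,795 − 1 = 0.087896 = 8.79%.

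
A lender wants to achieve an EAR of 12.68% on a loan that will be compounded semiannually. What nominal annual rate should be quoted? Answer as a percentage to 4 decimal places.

(1 + r/2)^2 − 1 = 0.1268, so 1 + r/2 = 1.1268^(1/2).
r/2 = 0.061508, so r = 0.123017 = 12.3017%.

12.3017%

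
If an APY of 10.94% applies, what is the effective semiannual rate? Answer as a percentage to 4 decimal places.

The per-half-year rate i satisfies (1 + i)^2 = 1 + 0.1094.
i = 1.1094^(1/2) − 1 = 0.0532806 = 5.3281%.

5.3281%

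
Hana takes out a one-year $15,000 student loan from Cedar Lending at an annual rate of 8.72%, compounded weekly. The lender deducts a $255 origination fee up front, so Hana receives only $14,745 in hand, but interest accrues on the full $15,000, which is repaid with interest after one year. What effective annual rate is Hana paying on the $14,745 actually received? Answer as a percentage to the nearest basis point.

Amount owed after one year: 15,000 × (1 + 0.0872/52)^52 = 15,000 × 1.091035 = $16,365.53.
Effective rate on net proceeds: 16,365.53 / 14,745 − 1 = 0.109904 = 10.99%.

10.99%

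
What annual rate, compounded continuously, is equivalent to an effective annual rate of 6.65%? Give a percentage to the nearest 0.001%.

6.438%

Continuous: nominal r satisfies e^r − 1 = 0.0665.
r = ln(1 + 0.0665) = ln(1.0665) = 0.064382 = 6.438%.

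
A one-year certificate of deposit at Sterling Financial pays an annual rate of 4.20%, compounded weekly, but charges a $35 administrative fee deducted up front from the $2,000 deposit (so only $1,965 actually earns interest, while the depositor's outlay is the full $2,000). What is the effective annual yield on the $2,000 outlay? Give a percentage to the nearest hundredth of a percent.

2.46%

Value after one year: 1,965 × (1 + 0.0420/52)^52 = 1,965 × 1.042877 = $2,049.25.
Effective yield on the $2,000 outlay: 2,049.25 / 2,000 − 1 = 0.024626 = 2.46%.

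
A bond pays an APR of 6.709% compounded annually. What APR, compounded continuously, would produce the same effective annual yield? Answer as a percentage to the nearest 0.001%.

6.494%

Compounded annually, EAR = nominal = 0.067090.
Equivalent continuous rate: r = ln(1 + 0.067090) = 0.064935 = 6.494%.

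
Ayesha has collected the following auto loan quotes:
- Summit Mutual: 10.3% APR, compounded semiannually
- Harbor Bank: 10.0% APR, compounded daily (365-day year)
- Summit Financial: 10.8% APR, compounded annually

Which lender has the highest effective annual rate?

Summit Financial

Summit Mutual: (1 + 0.103/2)^2 − 1 = 10.565%
Harbor Bank: (1 + 0.100/365)^365 − 1 = 10.516%
Summit Financial: compounded annually, EAR = 10.800%
The highest effective annual rate is Summit Financial at 10.800%.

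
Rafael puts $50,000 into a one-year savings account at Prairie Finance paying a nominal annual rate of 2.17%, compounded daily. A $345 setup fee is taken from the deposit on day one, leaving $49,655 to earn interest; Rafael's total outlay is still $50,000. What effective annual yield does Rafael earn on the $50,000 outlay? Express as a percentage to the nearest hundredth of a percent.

Value after one year: 49,655 × (1 + 0.0217/365)^365 = 49,655 × 1.021936 = $50,744.26.
Effective yield on the $50,000 outlay: 50,744.26 / 50,000 − 1 = 0.014885 = 1.49%.

1.49%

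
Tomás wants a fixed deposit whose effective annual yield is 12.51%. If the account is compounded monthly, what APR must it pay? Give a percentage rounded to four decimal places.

(1 + r/12)^12 − 1 = 0.1251, so 1 + r/12 = 1.1251^(1/12).
r/12 = 0.009871, so r = 0.118453 = 11.8453%.

11.8453%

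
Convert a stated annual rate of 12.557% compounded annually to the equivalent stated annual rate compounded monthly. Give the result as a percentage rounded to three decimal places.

Compounded annually, EAR = nominal = 0.125570.
Solve (1 + r/12)^12 = 1.125570: r/12 = 1.125570^(1/12) − 1 = 0.009906, so r = 0.118875 = 11.887%.

11.887%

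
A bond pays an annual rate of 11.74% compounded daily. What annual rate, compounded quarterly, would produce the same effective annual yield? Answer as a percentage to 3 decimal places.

EAR = (1 + 0.1174/365)^365 − 1 = 0.124548.
Solve (1 + r/4)^4 = 1.124548: r/4 = 1.124548^(1/4) − 1 = 0.029780, so r = 0.119120 = 11.912%.

11.912%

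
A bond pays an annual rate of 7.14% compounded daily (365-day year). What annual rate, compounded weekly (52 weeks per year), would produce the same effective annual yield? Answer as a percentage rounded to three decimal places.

7.144%

EAR = (1 + 0.0714/365)^365 − 1 = 0.074003.
Solve (1 + r/52)^52 = 1.074003: r/52 = 1.074003^(1/52) − 1 = 0.001374, so r = 0.071442 = 7.144%.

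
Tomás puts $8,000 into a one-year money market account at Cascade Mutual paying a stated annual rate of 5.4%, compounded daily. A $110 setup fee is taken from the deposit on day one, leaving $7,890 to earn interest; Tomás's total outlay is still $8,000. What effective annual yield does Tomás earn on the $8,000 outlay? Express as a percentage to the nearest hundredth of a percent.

4.10%

Value after one year: 7,890 × (1 + 0.054/365)^365 = 7,890 × 1.055480 = $8,327.74.
Effective yield on the $8,000 outlay: 8,327.74 / 8,000 − 1 = 0.040968 = 4.10%.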